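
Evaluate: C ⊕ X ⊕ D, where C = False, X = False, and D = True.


C = False, X = False, D = True
Step 1: C ⊕ X = False XOR False = False
Step 2: False ⊕ D = False XOR True = True
XOR is true when an odd number of operands are true.

True


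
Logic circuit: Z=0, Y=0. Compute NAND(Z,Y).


Z AND Y = 0
NOT(0) = 1

1


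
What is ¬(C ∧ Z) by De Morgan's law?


De Morgan's law: ¬(P ∧ Q) ≡ ¬P ∨ ¬Q
¬(C ∧ Z) = ¬C ∨ ¬Z

¬C ∨ ¬Z


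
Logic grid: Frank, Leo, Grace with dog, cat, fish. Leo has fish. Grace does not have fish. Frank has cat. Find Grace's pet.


From clues:
  Leo → fish
  Frank → cat
By elimination, Grace gets the remaining.

dog


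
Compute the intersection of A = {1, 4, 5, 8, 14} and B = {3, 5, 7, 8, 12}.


A = {1, 4, 5, 8, 14}
B = {3, 5, 7, 8, 12}
Operation: intersection
Elements in both: 5, 8

{5, 8}


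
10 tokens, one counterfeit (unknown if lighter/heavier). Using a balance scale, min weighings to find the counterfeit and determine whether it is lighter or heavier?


Let n = 10. 20 possibilities (n tokens × lighter/heavier); each weighing has 3 outcomes.
Bound for k weighings: say the first weighing puts j tokens on each pan. If it tips, the 2j weighed tokens remain suspects (each with a known direction) and k-1 weighings give 3^(k-1) outcomes; 3^(k-1) is odd, so 2j ≤ 3^(k-1) - 1. If it balances, the n - 2j unweighed tokens remain with direction unknown: 2(n - 2j) ≤ 3^(k-1) - 1 by the same parity argument. Adding, n ≤ (3^(k-1) - 1) + (3^(k-1) - 1)/2 = (3^k - 3)/2, and the classical three-group strategy achieves this (3 tokens in 2 weighings, 12 in 3, 39 in 4, 120 in 5).
So we need the smallest k with (3^k - 3)/2 ≥ 10.
k = 2: (3^2 - 3)/2 = 3 < 10 ✗
k = 3: (3^3 - 3)/2 = 12 ≥ 10 ✓

3


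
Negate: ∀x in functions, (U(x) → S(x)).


Original: ∀x (U(x) → S(x))
Rule: ¬∀→∃, ¬∃→∀, negate predicate.
Negation: ∃x (U(x) ∧ ¬S(x))

∃x (U(x) ∧ ¬S(x))


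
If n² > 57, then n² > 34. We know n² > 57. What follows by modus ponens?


Modus ponens: P → Q, P ⊢ Q
P: n² > 57
Q: n² > 34
We have P → Q and P is true.
By modus ponens, Q must be true.

n² > 34


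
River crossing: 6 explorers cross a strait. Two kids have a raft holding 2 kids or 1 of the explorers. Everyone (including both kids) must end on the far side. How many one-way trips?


Per crossing of one of the explorers: kids→, one←, one of the explorers→, one← = 4 trips
6 × 4 = 24, + 1 final kids→ = 25
Minimum trips = 25

25


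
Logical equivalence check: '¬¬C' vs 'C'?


Expression 1: ¬¬C
Expression 2: C
Truth table (C | Expr1 Expr2):
  T |   T     T
  F |   F     F
All 2 rows agree, so the expressions are logically equivalent.

Yes


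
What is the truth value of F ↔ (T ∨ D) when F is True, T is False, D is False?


F = True, T = False, D = False
Step 1: T ∨ D = False OR False = False
Step 2: F ↔ (False): true when both sides have same truth value.
Result: True ↔ False = False

False


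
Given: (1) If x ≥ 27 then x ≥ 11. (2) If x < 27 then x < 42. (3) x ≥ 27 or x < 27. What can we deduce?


Constructive dilemma: (P → Q) ∧ (R → S), P ∨ R ⊢ Q ∨ S
Premise 1: x ≥ 27 → x ≥ 11
Premise 2: x < 27 → x < 42
Premise 3: x ≥ 27 ∨ x < 27
Case 1: Assuming x ≥ 27, then by Premise 1, x ≥ 11.
Case 2: Assuming x < 27, then by Premise 2, x < 42.
Since one of x ≥ 27 or x < 27 must hold, we get x ≥ 11 or x < 42.

x ≥ 11 or x < 42.


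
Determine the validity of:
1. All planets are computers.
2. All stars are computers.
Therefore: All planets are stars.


Premise 1: All planets are computers.
Premise 2: All stars are computers.
Conclusion: All planets are stars.
Fallacy: undistributed middle. computers is predicate in both.
Counterexample: planets and stars could be disjoint subsets of computers.

Invalid


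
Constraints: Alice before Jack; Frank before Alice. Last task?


Constraints: Alice before Jack; Frank before Alice
The last task can have nothing scheduled after it, so it must never appear on the left of a 'before'.
Tasks appearing before some other task: Alice, Frank.
The only task not in that list is Jack → it is last.

Jack


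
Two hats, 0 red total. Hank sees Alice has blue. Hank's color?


Total red = 0, Alice = blue
Red accounted for: 0
Remaining for Hank: 0
Hank's hat is blue.

blue


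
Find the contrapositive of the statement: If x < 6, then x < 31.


Original: If x < 6, then x < 31
Contrapositive: If ¬Q, then ¬P
Negate Q: not (x < 31)
Negate P: not (x < 6)

If not (x < 31), then not (x < 6).


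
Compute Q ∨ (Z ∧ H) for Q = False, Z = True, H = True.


Q = False, Z = True, H = True
Step 1: Z ∧ H = True AND True = True
Step 2: Q ∨ True = False OR True = True
AND evaluated first (higher precedence); then OR applied.

True


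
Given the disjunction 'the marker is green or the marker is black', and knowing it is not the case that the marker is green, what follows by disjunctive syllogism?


Disjunctive syllogism: P ∨ Q, ¬P ⊢ Q
Disjunction: the marker is green ∨ the marker is black
We know it is not the case that the marker is green.
By disjunctive syllogism, the other disjunct must be true.

The marker is black


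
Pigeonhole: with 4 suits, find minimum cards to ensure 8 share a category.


Pigeonhole: to guarantee k in one of n categories, need (k-1)×n + 1.
k = 8, n = 4
Minimum = (8-1) × 4 + 1 = 7 × 4 + 1

29


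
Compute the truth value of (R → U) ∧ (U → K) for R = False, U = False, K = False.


R = False, U = False, K = False
Step 1: R → U is false only when R=True and U=False. Result: True
Step 2: U → K is false only when U=True and K=False. Result: True
Step 3: True ∧ True = True

True


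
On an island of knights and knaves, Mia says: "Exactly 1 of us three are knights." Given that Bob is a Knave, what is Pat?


Mia claims exactly 1 knights among Mia, Bob, Pat.
Given: Bob is a Knave.

Case 1: Mia is a Knight (tells truth)
  Then exactly 1 of the three are knights.
  Counting Mia, Bob: 1 knight(s) so far. Need 0 more → Pat = Knave.
Case 2: Mia is a Knave (lies)
  Then the count is NOT 1.
  If Pat = Knight, count = 1 = 1 → claim would be true, contradicts lie.
  If Pat = Knave, count = 0 ≠ 1 → lie confirmed ✓

Pat is a Knave.

Knave


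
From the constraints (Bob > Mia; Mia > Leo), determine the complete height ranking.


Constraints: Bob > Mia; Mia > Leo
Method: at each step, the next-highest is the one remaining person who never appears on the smaller side of a constraint between remaining people.
  Step 1: remaining {Mia, Leo, Bob}; on the smaller side: {Mia, Leo} → Bob is next (Bob > Mia).
  Step 2: remaining {Mia, Leo}; on the smaller side: {Leo} → Mia is next (Mia > Leo).
  Step 3: only Leo remains → lowest.
Final ranking (highest to lowest):

Bob > Mia > Leo


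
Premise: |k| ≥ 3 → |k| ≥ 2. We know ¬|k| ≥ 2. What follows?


Modus tollens: P → Q, ¬Q ⊢ ¬P
P: |k| ≥ 3
Q: |k| ≥ 2
We have P → Q and Q is false.
By modus tollens, P must be false.

It is not the case that |k| ≥ 3


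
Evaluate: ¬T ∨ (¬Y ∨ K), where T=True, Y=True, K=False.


T = True, Y = True, K = False
Expression: ¬T ∨ (¬Y ∨ K)
Step 1: ¬Y = NOT True = False
Step 2: ¬Y ∨ K = False OR False = False
Step 3: ¬T = NOT True = False
Step 4: (False) ∨ (False) = False OR False = False

False


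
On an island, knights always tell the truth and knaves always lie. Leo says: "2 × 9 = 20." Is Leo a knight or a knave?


Statement: "2 × 9 = 20."
Actual: 2 × 9 = 18
Claimed: 20
Statement is FALSE → Leo lies → Knave

Knave


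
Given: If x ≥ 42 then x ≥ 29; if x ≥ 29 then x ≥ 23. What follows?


Hypothetical syllogism: P → Q, Q → R ⊢ P → R
Premise 1: x ≥ 42 → x ≥ 29
Premise 2: x ≥ 29 → x ≥ 23
Chain the implications: the middle term (x ≥ 29) links the two.
Conclusion: If x ≥ 42, then x ≥ 23.

If x ≥ 42, then x ≥ 23.


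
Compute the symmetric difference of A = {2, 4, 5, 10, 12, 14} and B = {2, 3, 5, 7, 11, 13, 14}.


A = {2, 4, 5, 10, 12, 14}
B = {2, 3, 5, 7, 11, 13, 14}
Operation: symmetric difference
In A only: [4, 10, 12], in B only: [3, 7, 11, 13]

{3, 4, 7, 10, 11, 12, 13}


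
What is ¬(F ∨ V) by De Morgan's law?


De Morgan's law: ¬(P ∨ Q) ≡ ¬P ∧ ¬Q
¬(F ∨ V) = ¬F ∧ ¬V

¬F ∧ ¬V


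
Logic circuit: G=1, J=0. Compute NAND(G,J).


G AND J = 0
NOT(0) = 1

1


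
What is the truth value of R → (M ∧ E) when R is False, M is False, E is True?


R = False, M = False, E = True
Step 1: M ∧ E = False AND True = False
Step 2: R → (False): false only when R=True and consequent=False.
Result: True

True


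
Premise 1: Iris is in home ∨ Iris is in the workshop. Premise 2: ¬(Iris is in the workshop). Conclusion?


Disjunctive syllogism: P ∨ Q, ¬P ⊢ Q
Disjunction: Iris is in home ∨ Iris is in the workshop
We know it is not the case that Iris is in the workshop.
By disjunctive syllogism, the other disjunct must be true.

Iris is in home


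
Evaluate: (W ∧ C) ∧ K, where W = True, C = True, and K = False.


W = True, C = True, K = False
Step 1: W ∧ C = True AND True = True
Step 2: True ∧ K = True AND False = False
AND is true only when ALL operands are true.

False


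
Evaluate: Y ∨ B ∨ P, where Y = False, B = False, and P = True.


Y = False, B = False, P = True
Step 1: Y ∨ B = False OR False = False
Step 2: False ∨ P = False OR True = True
OR is true when at least one operand is true.

True


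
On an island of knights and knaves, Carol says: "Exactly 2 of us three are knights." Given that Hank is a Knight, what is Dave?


Carol claims exactly 2 knights among Carol, Hank, Dave.
Given: Hank is a Knight.

Case 1: Carol is a Knight (tells truth)
  Then exactly 2 of the three are knights.
  Counting Carol, Hank: 2 knight(s) so far. Need 0 more → Dave = Knave.
Case 2: Carol is a Knave (lies)
  Then the count is NOT 2.
  If Dave = Knight, count = 2 = 2 → claim would be true, contradicts lie.
  If Dave = Knave, count = 1 ≠ 2 → lie confirmed ✓

Dave is a Knave.

Knave


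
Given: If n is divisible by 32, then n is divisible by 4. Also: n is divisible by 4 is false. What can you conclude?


Modus tollens: P → Q, ¬Q ⊢ ¬P
P: n is divisible by 32
Q: n is divisible by 4
We have P → Q and Q is false.
By modus tollens, P must be false.

It is not the case that n is divisible by 32


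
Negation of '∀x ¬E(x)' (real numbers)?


Original: ∀x ¬E(x)
Rule: ¬∀→∃, ¬∃→∀, negate predicate.
Negation: ∃x E(x)

∃x E(x)


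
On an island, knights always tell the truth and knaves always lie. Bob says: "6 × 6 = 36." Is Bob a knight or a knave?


Statement: "6 × 6 = 36."
Actual: 6 × 6 = 36
Claimed: 36
Statement is TRUE → Bob tells the truth → Knight

Knight


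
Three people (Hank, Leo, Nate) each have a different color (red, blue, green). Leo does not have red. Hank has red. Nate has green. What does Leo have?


From clues:
  Nate → green
  Hank → red
By elimination, Leo gets the remaining.

blue


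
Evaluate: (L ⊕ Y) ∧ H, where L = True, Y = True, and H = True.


L = True, Y = True, H = True
Step 1: L ⊕ Y = True XOR True = False
Step 2: False ∧ H = False AND True = False
XOR true when exactly one of L,Y is true; then AND with H.

False


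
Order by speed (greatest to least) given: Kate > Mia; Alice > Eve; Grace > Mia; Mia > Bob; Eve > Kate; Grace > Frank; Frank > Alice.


Constraints: Kate > Mia; Alice > Eve; Grace > Mia; Mia > Bob; Eve > Kate; Grace > Frank; Frank > Alice
Method: at each step, the next-highest is the one remaining person who never appears on the smaller side of a constraint between remaining people.
  Step 1: remaining {Frank, Bob, Eve, Grace, Alice, Kate, Mia}; on the smaller side: {Frank, Bob, Eve, Alice, Kate, Mia} → Grace is next (Grace > Mia; Grace > Frank).
  Step 2: remaining {Frank, Bob, Eve, Alice, Kate, Mia}; on the smaller side: {Bob, Eve, Alice, Kate, Mia} → Frank is next (Frank > Alice).
  Step 3: remaining {Bob, Eve, Alice, Kate, Mia}; on the smaller side: {Bob, Eve, Kate, Mia} → Alice is next (Alice > Eve).
  Step 4: remaining {Bob, Eve, Kate, Mia}; on the smaller side: {Bob, Kate, Mia} → Eve is next (Eve > Kate).
  Step 5: remaining {Bob, Kate, Mia}; on the smaller side: {Bob, Mia} → Kate is next (Kate > Mia).
  Step 6: remaining {Bob, Mia}; on the smaller side: {Bob} → Mia is next (Mia > Bob).
  Step 7: only Bob remains → lowest.
Final ranking (highest to lowest):

Grace > Frank > Alice > Eve > Kate > Mia > Bob


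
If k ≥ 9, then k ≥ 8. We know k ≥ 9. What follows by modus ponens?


Modus ponens: P → Q, P ⊢ Q
P: k ≥ 9
Q: k ≥ 8
We have P → Q and P is true.
By modus ponens, Q must be true.

k ≥ 8


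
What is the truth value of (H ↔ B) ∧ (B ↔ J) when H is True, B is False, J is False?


H = True, B = False, J = False
Step 1: H ↔ B is true when H and B have the same value. Result: False
Step 2: B ↔ J is true when B and J have the same value. Result: True
Step 3: False ∧ True = False

False


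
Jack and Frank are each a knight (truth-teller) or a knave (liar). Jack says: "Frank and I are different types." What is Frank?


Jack says: "Frank and I are different types."
Case 1: Jack is a Knight (truth-teller)
  Statement is true → they ARE different → Frank is a Knave
Case 2: Jack is a Knave (liar)
  Statement is false → they are NOT different → Frank is a Knave
In both cases, Frank is a Knave.

Knave


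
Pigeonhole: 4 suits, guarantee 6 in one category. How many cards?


Pigeonhole: to guarantee k in one of n categories, need (k-1)×n + 1.
k = 6, n = 4
Minimum = (6-1) × 4 + 1 = 5 × 4 + 1

21


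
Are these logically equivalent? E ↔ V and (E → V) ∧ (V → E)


Expression 1: E ↔ V
Expression 2: (E → V) ∧ (V → E)
Truth table (E V | Expr1 Expr2):
  T T |   T     T
  T F |   F     F
  F T |   F     F
  F F |   T     T
All 4 rows agree, so the expressions are logically equivalent.

Yes


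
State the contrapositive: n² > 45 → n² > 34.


Original: If n² > 45, then n² > 34
Contrapositive: If ¬Q, then ¬P
Negate Q: not (n² > 34)
Negate P: not (n² > 45)

If not (n² > 34), then not (n² > 45).


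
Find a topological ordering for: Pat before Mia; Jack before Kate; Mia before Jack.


Constraints: Pat before Mia; Jack before Kate; Mia before Jack
Method: repeatedly schedule the remaining task that has no remaining task required before it.
  Step 1: remaining {Mia, Jack, Kate, Pat}; every task except Pat still has a predecessor pending → schedule Pat.
  Step 2: remaining {Mia, Jack, Kate}; every task except Mia still has a predecessor pending → schedule Mia.
  Step 3: remaining {Jack, Kate}; every task except Jack still has a predecessor pending → schedule Jack.
  Step 4: only Kate remains → schedule Kate.
Resulting order:

Pat → Mia → Jack → Kate


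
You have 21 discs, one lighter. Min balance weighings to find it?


Each weighing has 3 outcomes (left heavy / balance / right heavy), so k weighings distinguish at most 3^k cases; splitting into three near-equal groups achieves this.
Need 3^k ≥ 21: 3^2 = 9 < 21 ≤ 3^3 = 27
k = ⌈log₃(21)⌉ = 3

3


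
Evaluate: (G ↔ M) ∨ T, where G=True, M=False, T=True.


G = True, M = False, T = True
Expression: (G ↔ M) ∨ T
Step 1: G ↔ M = (True iff False) (true when values match) = False
Step 2: (False) ∨ T = False OR True = True

True


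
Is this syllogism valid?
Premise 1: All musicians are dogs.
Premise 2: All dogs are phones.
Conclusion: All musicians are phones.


Premise 1: All musicians are dogs.
Premise 2: All dogs are phones.
Conclusion: All musicians are phones.
Barbara syllogism (AAA-1): All A are B, All B are C → All A are C.
Middle term (dogs) distributed in premise 2.

Valid


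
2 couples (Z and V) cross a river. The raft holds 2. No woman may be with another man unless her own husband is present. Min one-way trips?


Label couples Z and V.
1. WZ+WV → (far: WZ,WV; near: HZ,HV)
2. WZ ←   (far: WV; near: HZ,HV,WZ)
3. HZ+HV → (far: HZ,HV,WV; near: WZ)
4. HZ ←   (far: HV,WV; near: HZ,WZ)  — HZ returns, since WZ is alone on near bank
5. HZ+WZ → (far: all four; near: empty)
Every state respects the constraint.
Minimum trips = 5

5


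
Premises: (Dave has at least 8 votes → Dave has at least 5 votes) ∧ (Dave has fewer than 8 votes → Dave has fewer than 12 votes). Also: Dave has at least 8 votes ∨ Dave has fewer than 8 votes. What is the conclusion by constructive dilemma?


Constructive dilemma: (P → Q) ∧ (R → S), P ∨ R ⊢ Q ∨ S
Premise 1: Dave has at least 8 votes → Dave has at least 5 votes
Premise 2: Dave has fewer than 8 votes → Dave has fewer than 12 votes
Premise 3: Dave has at least 8 votes ∨ Dave has fewer than 8 votes
Case 1: Assuming Dave has at least 8 votes, then by Premise 1, Dave has at least 5 votes.
Case 2: Assuming Dave has fewer than 8 votes, then by Premise 2, Dave has fewer than 12 votes.
Since one of Dave has at least 8 votes or Dave has fewer than 8 votes must hold, we get Dave has at least 5 votes or Dave has fewer than 12 votes.

Dave has at least 5 votes or Dave has fewer than 12 votes.


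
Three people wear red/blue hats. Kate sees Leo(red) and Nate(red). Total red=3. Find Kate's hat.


Total red = 3, seen red = 2
Own red = 3 - 2 = 1
Kate's hat is red.

red


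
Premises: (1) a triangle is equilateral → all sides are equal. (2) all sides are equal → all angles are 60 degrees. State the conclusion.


Hypothetical syllogism: P → Q, Q → R ⊢ P → R
Premise 1: a triangle is equilateral → all sides are equal
Premise 2: all sides are equal → all angles are 60 degrees
Chain the implications: the middle term (all sides are equal) links the two.
Conclusion: If a triangle is equilateral, then all angles are 60 degrees.

If a triangle is equilateral, then all angles are 60 degrees.


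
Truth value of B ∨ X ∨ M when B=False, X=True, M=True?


B = False, X = True, M = True
Expression: B ∨ X ∨ M
Step 1: B ∨ X = False OR True = True
Step 2: (True) ∨ M = True OR True = True

True


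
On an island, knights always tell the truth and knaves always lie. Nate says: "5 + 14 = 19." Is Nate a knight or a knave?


Statement: "5 + 14 = 19."
Actual: 5 + 14 = 19
Claimed: 19
Statement is TRUE → Nate tells the truth → Knight

Knight


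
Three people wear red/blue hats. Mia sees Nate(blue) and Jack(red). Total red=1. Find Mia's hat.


Total red = 1, seen red = 1
Own red = 1 - 1 = 0
Mia's hat is blue.

blue


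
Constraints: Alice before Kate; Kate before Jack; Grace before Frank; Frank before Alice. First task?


Constraints: Alice before Kate; Kate before Jack; Grace before Frank; Frank before Alice
The first task can have nothing scheduled before it, so it must never appear on the right of a 'before'.
Tasks appearing after some 'before': Kate, Jack, Frank, Alice.
The only task not in that list is Grace → it is first.

Grace


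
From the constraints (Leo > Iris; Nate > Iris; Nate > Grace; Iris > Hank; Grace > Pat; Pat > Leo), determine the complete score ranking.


Constraints: Leo > Iris; Nate > Iris; Nate > Grace; Iris > Hank; Grace > Pat; Pat > Leo
Method: at each step, the next-highest is the one remaining person who never appears on the smaller side of a constraint between remaining people.
  Step 1: remaining {Nate, Grace, Leo, Iris, Hank, Pat}; on the smaller side: {Grace, Leo, Iris, Hank, Pat} → Nate is next (Nate > Iris; Nate > Grace).
  Step 2: remaining {Grace, Leo, Iris, Hank, Pat}; on the smaller side: {Leo, Iris, Hank, Pat} → Grace is next (Grace > Pat).
  Step 3: remaining {Leo, Iris, Hank, Pat}; on the smaller side: {Leo, Iris, Hank} → Pat is next (Pat > Leo).
  Step 4: remaining {Leo, Iris, Hank}; on the smaller side: {Iris, Hank} → Leo is next (Leo > Iris).
  Step 5: remaining {Iris, Hank}; on the smaller side: {Hank} → Iris is next (Iris > Hank).
  Step 6: only Hank remains → lowest.
Final ranking (highest to lowest):

Nate > Grace > Pat > Leo > Iris > Hank


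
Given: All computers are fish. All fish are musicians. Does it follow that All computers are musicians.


Premise 1: All computers are fish.
Premise 2: All fish are musicians.
Conclusion: All computers are musicians.
Barbara syllogism (AAA-1): All A are B, All B are C → All A are C.
Middle term (fish) distributed in premise 2.

Valid


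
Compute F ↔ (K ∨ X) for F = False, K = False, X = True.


F = False, K = False, X = True
Step 1: K ∨ X = False OR True = True
Step 2: F ↔ (True): true when both sides have same truth value.
Result: False ↔ True = False

False


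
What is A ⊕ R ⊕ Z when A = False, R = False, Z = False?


A = False, R = False, Z = False
Step 1: A ⊕ R = False XOR False = False
Step 2: False ⊕ Z = False XOR False = False
XOR is true when an odd number of operands are true.

False


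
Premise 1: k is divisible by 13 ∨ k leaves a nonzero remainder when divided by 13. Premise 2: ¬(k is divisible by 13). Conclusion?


Disjunctive syllogism: P ∨ Q, ¬P ⊢ Q
Disjunction: k is divisible by 13 ∨ k leaves a nonzero remainder when divided by 13
We know it is not the case that k is divisible by 13.
By disjunctive syllogism, the other disjunct must be true.

k leaves a nonzero remainder when divided by 13


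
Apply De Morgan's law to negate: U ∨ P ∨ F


De Morgan's law: ¬(P ∨ Q ∨ R) ≡ ¬P ∧ ¬Q ∧ ¬R
¬(U ∨ P ∨ F) = ¬U ∧ ¬P ∧ ¬F

¬U ∧ ¬P ∧ ¬F


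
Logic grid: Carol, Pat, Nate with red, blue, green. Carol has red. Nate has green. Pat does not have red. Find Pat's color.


From clues:
  Nate → green
  Carol → red
By elimination, Pat gets the remaining.

blue


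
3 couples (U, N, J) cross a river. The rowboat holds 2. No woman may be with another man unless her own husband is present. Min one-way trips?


Label couples U, N, J (H = husband, W = wife).
Counting alone: 6 people, the rowboat carries 2 and someone must bring it back, so each round trip nets at most +1 on the far side until the last crossing → at least 9 trips. The jealousy constraint makes 9 impossible; the shortest valid schedule has 11:
1. WU+WN →  (far: WU,WN; near: HU,HN,HJ,WJ)
2. WU ←       (far: WN; near: HU,HN,HJ,WU,WJ)
3. WU+WJ →  (far: WU,WN,WJ; near: HU,HN,HJ)
4. WU ←       (far: WN,WJ; near: HU,HN,HJ,WU)
5. HN+HJ →  (far: HN,WN,HJ,WJ; near: HU,WU)
6. HN+WN ←  (far: HJ,WJ; near: HU,WU,HN,WN)
7. HU+HN →  (far: HU,HN,HJ,WJ; near: WU,WN)
8. WJ ←       (far: HU,HN,HJ; near: WU,WN,WJ)
9. WU+WN →  (far: HU,WU,HN,WN,HJ; near: WJ)
10. HJ ←      (far: HU,WU,HN,WN; near: HJ,WJ)
11. HJ+WJ → (far: all six; near: empty)
In every state each wife is either with her husband or with no other man.
Minimum trips = 11

11


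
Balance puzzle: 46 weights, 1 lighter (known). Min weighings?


Each weighing has 3 outcomes (left heavy / balance / right heavy), so k weighings distinguish at most 3^k cases; splitting into three near-equal groups achieves this.
Need 3^k ≥ 46: 3^3 = 27 < 46 ≤ 3^4 = 81
k = ⌈log₃(46)⌉ = 4

4


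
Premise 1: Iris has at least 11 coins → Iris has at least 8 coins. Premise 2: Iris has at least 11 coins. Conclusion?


Modus ponens: P → Q, P ⊢ Q
P: Iris has at least 11 coins
Q: Iris has at least 8 coins
We have P → Q and P is true.
By modus ponens, Q must be true.

Iris has at least 8 coins


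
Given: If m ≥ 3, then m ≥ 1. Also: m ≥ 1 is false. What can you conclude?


Modus tollens: P → Q, ¬Q ⊢ ¬P
P: m ≥ 3
Q: m ≥ 1
We have P → Q and Q is false.
By modus tollens, P must be false.

It is not the case that m ≥ 3


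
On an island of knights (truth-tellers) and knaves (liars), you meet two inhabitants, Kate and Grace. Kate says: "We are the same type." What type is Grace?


Kate says: "We are the same type."
Case 1: Kate is a Knight (truth-teller)
  Statement is true → they ARE the same → Grace is also a Knight
Case 2: Kate is a Knave (liar)
  Statement is false → they are NOT the same → Grace is a Knight
In both cases, Grace is a Knight.

Knight


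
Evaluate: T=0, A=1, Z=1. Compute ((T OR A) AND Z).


T OR A = 0|1 = 1
1 AND 1 = 1

1


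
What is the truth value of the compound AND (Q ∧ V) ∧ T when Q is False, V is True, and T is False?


Q = False, V = True, T = False
Step 1: Q ∧ V = False AND True = False
Step 2: False ∧ T = False AND False = False
AND is true only when ALL operands are true.

False


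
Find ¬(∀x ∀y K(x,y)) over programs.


Original: ∀x ∀y K(x,y)
Rule: ¬∀→∃, ¬∃→∀, negate predicate.
Negation: ∃x ∃y ¬K(x,y)

∃x ∃y ¬K(x,y)


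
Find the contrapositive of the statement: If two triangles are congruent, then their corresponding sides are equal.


Original: If two triangles are congruent, then their corresponding sides are equal
Contrapositive: If ¬Q, then ¬P
Negate Q: not (their corresponding sides are equal)
Negate P: not (two triangles are congruent)

If not (their corresponding sides are equal), then not (two triangles are congruent).


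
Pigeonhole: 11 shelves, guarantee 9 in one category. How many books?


Pigeonhole: to guarantee k in one of n categories, need (k-1)×n + 1.
k = 9, n = 11
Minimum = (9-1) × 11 + 1 = 8 × 11 + 1

89


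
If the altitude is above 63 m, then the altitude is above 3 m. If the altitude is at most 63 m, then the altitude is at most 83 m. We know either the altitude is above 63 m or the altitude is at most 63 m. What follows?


Constructive dilemma: (P → Q) ∧ (R → S), P ∨ R ⊢ Q ∨ S
Premise 1: the altitude is above 63 m → the altitude is above 3 m
Premise 2: the altitude is at most 63 m → the altitude is at most 83 m
Premise 3: the altitude is above 63 m ∨ the altitude is at most 63 m
Case 1: Assuming the altitude is above 63 m, then by Premise 1, the altitude is above 3 m.
Case 2: Assuming the altitude is at most 63 m, then by Premise 2, the altitude is at most 83 m.
Since one of the altitude is above 63 m or the altitude is at most 63 m must hold, we get the altitude is above 3 m or the altitude is at most 83 m.

The altitude is above 3 m or the altitude is at most 83 m.


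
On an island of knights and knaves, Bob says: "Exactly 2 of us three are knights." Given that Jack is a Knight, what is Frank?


Bob claims exactly 2 knights among Bob, Jack, Frank.
Given: Jack is a Knight.

Case 1: Bob is a Knight (tells truth)
  Then exactly 2 of the three are knights.
  Counting Bob, Jack: 2 knight(s) so far. Need 0 more → Frank = Knave.
Case 2: Bob is a Knave (lies)
  Then the count is NOT 2.
  If Frank = Knight, count = 2 = 2 → claim would be true, contradicts lie.
  If Frank = Knave, count = 1 ≠ 2 → lie confirmed ✓

Frank is a Knave.

Knave


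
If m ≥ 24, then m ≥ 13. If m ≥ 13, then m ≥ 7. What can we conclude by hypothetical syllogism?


Hypothetical syllogism: P → Q, Q → R ⊢ P → R
Premise 1: m ≥ 24 → m ≥ 13
Premise 2: m ≥ 13 → m ≥ 7
Chain the implications: the middle term (m ≥ 13) links the two.
Conclusion: If m ≥ 24, then m ≥ 7.

If m ≥ 24, then m ≥ 7.


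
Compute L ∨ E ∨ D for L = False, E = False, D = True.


L = False, E = False, D = True
Step 1: L ∨ E = False OR False = False
Step 2: False ∨ D = False OR True = True
OR is true when at least one operand is true.

True


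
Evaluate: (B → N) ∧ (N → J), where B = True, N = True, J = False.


B = True, N = True, J = False
Step 1: B → N is false only when B=True and N=False. Result: True
Step 2: N → J is false only when N=True and J=False. Result: False
Step 3: True ∧ False = False

False


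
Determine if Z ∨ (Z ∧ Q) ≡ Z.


Expression 1: Z ∨ (Z ∧ Q)
Expression 2: Z
Truth table (Z Q | Expr1 Expr2):
  T T |   T     T
  T F |   T     T
  F T |   F     F
  F F |   F     F
All 4 rows agree, so the expressions are logically equivalent.

Yes


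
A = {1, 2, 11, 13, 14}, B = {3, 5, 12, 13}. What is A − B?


A = {1, 2, 11, 13, 14}
B = {3, 5, 12, 13}
Operation: difference A − B
In A but not B: 1, 2, 11, 14

{1, 2, 11, 14}


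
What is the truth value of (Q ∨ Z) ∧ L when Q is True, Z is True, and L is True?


Q = True, Z = True, L = True
Step 1: Q ∨ Z = True OR True = True
Step 2: True ∧ L = True AND True = True
OR is true when at least one operand is true; AND requires both.

True


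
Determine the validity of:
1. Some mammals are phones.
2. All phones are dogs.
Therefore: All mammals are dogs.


Premise 1: Some mammals are phones.
Premise 2: All phones are dogs.
Conclusion: All mammals are dogs.
Fallacy: illicit minor. The minor term (mammals) is distributed in the conclusion ('All mammals ...') but undistributed in its premise ('Some mammals are phones' doesn't cover all mammals).
Only 'Some mammals are dogs' follows, not 'All'.

Invalid


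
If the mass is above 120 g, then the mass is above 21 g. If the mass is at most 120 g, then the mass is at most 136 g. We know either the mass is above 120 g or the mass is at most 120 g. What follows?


Constructive dilemma: (P → Q) ∧ (R → S), P ∨ R ⊢ Q ∨ S
Premise 1: the mass is above 120 g → the mass is above 21 g
Premise 2: the mass is at most 120 g → the mass is at most 136 g
Premise 3: the mass is above 120 g ∨ the mass is at most 120 g
Case 1: Assuming the mass is above 120 g, then by Premise 1, the mass is above 21 g.
Case 2: Assuming the mass is at most 120 g, then by Premise 2, the mass is at most 136 g.
Since one of the mass is above 120 g or the mass is at most 120 g must hold, we get the mass is above 21 g or the mass is at most 136 g.

The mass is above 21 g or the mass is at most 136 g.


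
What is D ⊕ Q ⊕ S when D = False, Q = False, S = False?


D = False, Q = False, S = False
Step 1: D ⊕ Q = False XOR False = False
Step 2: False ⊕ S = False XOR False = False
XOR is true when an odd number of operands are true.

False


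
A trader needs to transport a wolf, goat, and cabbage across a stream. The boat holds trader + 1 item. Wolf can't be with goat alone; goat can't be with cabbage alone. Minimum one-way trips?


1. trader+goat → 2. trader ← 3. trader+wolf → 4. trader+goat ← 5. trader+cabbage → 6. trader ← 7. trader+goat →
Minimum trips = 7

7


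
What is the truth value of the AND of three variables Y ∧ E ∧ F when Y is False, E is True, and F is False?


Y = False, E = True, F = False
Step 1: Y ∧ E = False AND True = False
Step 2: (False) ∧ F = (False) AND False = False
AND is true only when ALL operands are true.

False


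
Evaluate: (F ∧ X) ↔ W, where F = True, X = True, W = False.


F = True, X = True, W = False
Step 1: F ∧ X = True AND True = True
Step 2: (True) ↔ W: true when both sides have same truth value.
Result: True ↔ False = False

False


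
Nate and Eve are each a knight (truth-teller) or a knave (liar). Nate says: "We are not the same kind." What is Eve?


Nate says: "We are not the same kind."
Case 1: Nate is a Knight (truth-teller)
  Statement is true → they ARE different → Eve is a Knave
Case 2: Nate is a Knave (liar)
  Statement is false → they are NOT different → Eve is a Knave
In both cases, Eve is a Knave.

Knave


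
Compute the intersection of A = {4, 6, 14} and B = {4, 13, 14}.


A = {4, 6, 14}
B = {4, 13, 14}
Operation: intersection
Elements in both: 4, 14

{4, 14}


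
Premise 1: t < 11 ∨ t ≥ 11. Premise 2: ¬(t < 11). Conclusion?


Disjunctive syllogism: P ∨ Q, ¬P ⊢ Q
Disjunction: t < 11 ∨ t ≥ 11
We know it is not the case that t < 11.
By disjunctive syllogism, the other disjunct must be true.

t ≥ 11


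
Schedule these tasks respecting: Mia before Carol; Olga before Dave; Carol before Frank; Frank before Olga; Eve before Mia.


Constraints: Mia before Carol; Olga before Dave; Carol before Frank; Frank before Olga; Eve before Mia
Method: repeatedly schedule the remaining task that has no remaining task required before it.
  Step 1: remaining {Mia, Frank, Eve, Dave, Carol, Olga}; every task except Eve still has a predecessor pending → schedule Eve.
  Step 2: remaining {Mia, Frank, Dave, Carol, Olga}; every task except Mia still has a predecessor pending → schedule Mia.
  Step 3: remaining {Frank, Dave, Carol, Olga}; every task except Carol still has a predecessor pending → schedule Carol.
  Step 4: remaining {Frank, Dave, Olga}; every task except Frank still has a predecessor pending → schedule Frank.
  Step 5: remaining {Dave, Olga}; every task except Olga still has a predecessor pending → schedule Olga.
  Step 6: only Dave remains → schedule Dave.
Resulting order:

Eve → Mia → Carol → Frank → Olga → Dave


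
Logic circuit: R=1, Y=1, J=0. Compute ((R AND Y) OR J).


R AND Y = 1&1 = 1
1 OR 0 = 1

1


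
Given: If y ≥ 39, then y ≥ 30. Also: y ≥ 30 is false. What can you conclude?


Modus tollens: P → Q, ¬Q ⊢ ¬P
P: y ≥ 39
Q: y ≥ 30
We have P → Q and Q is false.
By modus tollens, P must be false.

It is not the case that y ≥ 39


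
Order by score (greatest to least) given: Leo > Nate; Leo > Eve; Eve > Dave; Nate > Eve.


Constraints: Leo > Nate; Leo > Eve; Eve > Dave; Nate > Eve
Method: at each step, the next-highest is the one remaining person who never appears on the smaller side of a constraint between remaining people.
  Step 1: remaining {Dave, Eve, Nate, Leo}; on the smaller side: {Dave, Eve, Nate} → Leo is next (Leo > Nate; Leo > Eve).
  Step 2: remaining {Dave, Eve, Nate}; on the smaller side: {Dave, Eve} → Nate is next (Nate > Eve).
  Step 3: remaining {Dave, Eve}; on the smaller side: {Dave} → Eve is next (Eve > Dave).
  Step 4: only Dave remains → lowest.
Final ranking (highest to lowest):

Leo > Nate > Eve > Dave


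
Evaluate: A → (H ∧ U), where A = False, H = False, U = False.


A = False, H = False, U = False
Step 1: H ∧ U = False AND False = False
Step 2: A → (False): false only when A=True and consequent=False.
Result: True

True


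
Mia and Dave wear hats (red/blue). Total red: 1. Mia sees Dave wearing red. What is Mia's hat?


Total red = 1, Dave = red
Red accounted for: 1
Remaining for Mia: 0
Mia's hat is blue.

blue


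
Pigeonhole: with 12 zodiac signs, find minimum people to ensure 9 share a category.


Pigeonhole: to guarantee k in one of n categories, need (k-1)×n + 1.
k = 9, n = 12
Minimum = (9-1) × 12 + 1 = 8 × 12 + 1

97


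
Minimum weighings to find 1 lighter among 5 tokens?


Each weighing has 3 outcomes (left heavy / balance / right heavy), so k weighings distinguish at most 3^k cases; splitting into three near-equal groups achieves this.
Need 3^k ≥ 5: 3^1 = 3 < 5 ≤ 3^2 = 9
k = ⌈log₃(5)⌉ = 2

2


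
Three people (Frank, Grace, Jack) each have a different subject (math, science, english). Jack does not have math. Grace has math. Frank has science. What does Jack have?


From clues:
  Frank → science
  Grace → math
By elimination, Jack gets the remaining.

english


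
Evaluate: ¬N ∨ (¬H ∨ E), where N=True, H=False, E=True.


N = True, H = False, E = True
Expression: ¬N ∨ (¬H ∨ E)
Step 1: ¬H = NOT False = True
Step 2: ¬H ∨ E = True OR True = True
Step 3: ¬N = NOT True = False
Step 4: (False) ∨ (True) = False OR True = True

True


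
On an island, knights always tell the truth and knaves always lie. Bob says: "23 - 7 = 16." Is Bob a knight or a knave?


Statement: "23 - 7 = 16."
Actual: 23 - 7 = 16
Claimed: 16
Statement is TRUE → Bob tells the truth → Knight

Knight


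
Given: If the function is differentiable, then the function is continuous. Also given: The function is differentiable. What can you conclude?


Modus ponens: P → Q, P ⊢ Q
P: the function is differentiable
Q: the function is continuous
We have P → Q and P is true.
By modus ponens, Q must be true.

The function is continuous


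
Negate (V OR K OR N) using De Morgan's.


De Morgan's law: ¬(P ∨ Q ∨ R) ≡ ¬P ∧ ¬Q ∧ ¬R
¬(V ∨ K ∨ N) = ¬V ∧ ¬K ∧ ¬N

¬V ∧ ¬K ∧ ¬N


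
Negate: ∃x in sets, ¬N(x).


Original: ∃x ¬N(x)
Rule: ¬∀→∃, ¬∃→∀, negate predicate.
Negation: ∀x N(x)

∀x N(x)


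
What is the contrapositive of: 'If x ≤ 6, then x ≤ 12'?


Original: If x ≤ 6, then x ≤ 12
Contrapositive: If ¬Q, then ¬P
Negate Q: not (x ≤ 12)
Negate P: not (x ≤ 6)

If not (x ≤ 12), then not (x ≤ 6).


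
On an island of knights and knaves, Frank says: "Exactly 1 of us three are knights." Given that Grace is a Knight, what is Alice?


Frank claims exactly 1 knights among Frank, Grace, Alice.
Given: Grace is a Knight.

Case 1: Frank is a Knight (tells truth)
  Then exactly 1 of the three are knights.
  Counting Frank, Grace: 2 knight(s) so far. Need -1 more → impossible.
Case 2: Frank is a Knave (lies)
  Then the count is NOT 1.
  If Alice = Knave, count = 1 = 1 → claim would be true, contradicts lie.
  If Alice = Knight, count = 2 ≠ 1 → lie confirmed ✓

Alice is a Knight.

Knight


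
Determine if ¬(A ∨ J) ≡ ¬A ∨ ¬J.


Expression 1: ¬(A ∨ J)
Expression 2: ¬A ∨ ¬J
Truth table (A J | Expr1 Expr2):
  T T |   F     F
  T F |   F     T   ← differ
  F T |   F     T   ← differ
  F F |   T     T
Counterexample: A=T, J=F gives Expr1 = F but Expr2 = T, so the expressions are NOT logically equivalent.

No


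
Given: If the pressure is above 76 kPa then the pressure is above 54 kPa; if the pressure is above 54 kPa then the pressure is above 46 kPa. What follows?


Hypothetical syllogism: P → Q, Q → R ⊢ P → R
Premise 1: the pressure is above 76 kPa → the pressure is above 54 kPa
Premise 2: the pressure is above 54 kPa → the pressure is above 46 kPa
Chain the implications: the middle term (the pressure is above 54 kPa) links the two.
Conclusion: If the pressure is above 76 kPa, then the pressure is above 46 kPa.

If the pressure is above 76 kPa, then the pressure is above 46 kPa.


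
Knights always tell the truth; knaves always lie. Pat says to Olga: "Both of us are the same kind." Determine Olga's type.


Pat says: "Both of us are the same kind."
Case 1: Pat is a Knight (truth-teller)
  Statement is true → they ARE the same → Olga is also a Knight
Case 2: Pat is a Knave (liar)
  Statement is false → they are NOT the same → Olga is a Knight
In both cases, Olga is a Knight.

Knight


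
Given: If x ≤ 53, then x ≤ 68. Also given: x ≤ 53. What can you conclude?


Modus ponens: P → Q, P ⊢ Q
P: x ≤ 53
Q: x ≤ 68
We have P → Q and P is true.
By modus ponens, Q must be true.

x ≤ 68


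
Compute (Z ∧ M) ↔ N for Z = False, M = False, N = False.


Z = False, M = False, N = False
Step 1: Z ∧ M = False AND False = False
Step 2: (False) ↔ N: true when both sides have same truth value.
Result: False ↔ False = True

True


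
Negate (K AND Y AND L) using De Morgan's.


De Morgan's law: ¬(P ∧ Q ∧ R) ≡ ¬P ∨ ¬Q ∨ ¬R
¬(K ∧ Y ∧ L) = ¬K ∨ ¬Y ∨ ¬L

¬K ∨ ¬Y ∨ ¬L


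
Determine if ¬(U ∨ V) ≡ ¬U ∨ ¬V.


Expression 1: ¬(U ∨ V)
Expression 2: ¬U ∨ ¬V
Truth table (U V | Expr1 Expr2):
  T T |   F     F
  T F |   F     T   ← differ
  F T |   F     T   ← differ
  F F |   T     T
Counterexample: U=T, V=F gives Expr1 = F but Expr2 = T, so the expressions are NOT logically equivalent.

No


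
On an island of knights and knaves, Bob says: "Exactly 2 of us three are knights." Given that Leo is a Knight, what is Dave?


Bob claims exactly 2 knights among Bob, Leo, Dave.
Given: Leo is a Knight.

Case 1: Bob is a Knight (tells truth)
  Then exactly 2 of the three are knights.
  Counting Bob, Leo: 2 knight(s) so far. Need 0 more → Dave = Knave.
Case 2: Bob is a Knave (lies)
  Then the count is NOT 2.
  If Dave = Knight, count = 2 = 2 → claim would be true, contradicts lie.
  If Dave = Knave, count = 1 ≠ 2 → lie confirmed ✓

Dave is a Knave.

Knave
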